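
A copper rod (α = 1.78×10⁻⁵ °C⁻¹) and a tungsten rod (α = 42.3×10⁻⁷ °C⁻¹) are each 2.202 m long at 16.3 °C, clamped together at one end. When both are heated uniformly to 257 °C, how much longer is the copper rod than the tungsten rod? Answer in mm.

ΔT = 240.7 K
copper: ΔL = 1.78×10⁻⁵ × 2.202 m × 240.7 = 9.4344×10⁻³ m = 9.4344 mm
tungsten: ΔL = 42.3×10⁻⁷ × 2.202 m × 240.7 = 2.2420×10⁻³ m = 2.2420 mm
difference = 9.4344 − 2.2420 = 7.1924 mm

7.19 mm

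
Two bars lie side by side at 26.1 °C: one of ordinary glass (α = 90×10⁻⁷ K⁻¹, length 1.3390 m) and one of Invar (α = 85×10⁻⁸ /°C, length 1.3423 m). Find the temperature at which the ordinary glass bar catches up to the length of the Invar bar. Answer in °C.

L₁(1 + α₁ΔT) = L₂(1 + α₂ΔT) ⇒ ΔT = (L₂ − L₁)/(α₁L₁ − α₂L₂)
L₂ − L₁ = 1.3423 − 1.3390 = 3.30×10⁻³ m
α₁L₁ − α₂L₂ = 90×10⁻⁷×1.3390 − 85×10⁻⁸×1.3423 = 1.0910045×10⁻⁵ m/K
ΔT = 3.30×10⁻³ / 1.0910045×10⁻⁵ = 302.474 K
T = 26.1 + 302.474 = 328.574 °C

T = 328.6 °C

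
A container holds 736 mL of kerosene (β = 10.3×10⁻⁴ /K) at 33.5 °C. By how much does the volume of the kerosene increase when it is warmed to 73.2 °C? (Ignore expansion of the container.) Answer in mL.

ΔV = 30.1 mL

|ΔT| = |73.2 − 33.5| = 39.7 K
ΔV = βV₀ΔT = (10.3×10⁻⁴)(736)(39.7) = 30.1 mL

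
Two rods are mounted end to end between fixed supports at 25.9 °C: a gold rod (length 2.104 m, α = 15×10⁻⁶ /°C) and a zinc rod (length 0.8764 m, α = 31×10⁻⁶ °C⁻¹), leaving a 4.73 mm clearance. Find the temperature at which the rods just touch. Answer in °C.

α₁L₁ = 3.156×10⁻⁵ m/K, α₂L₂ = 2.71684×10⁻⁵ m/K → total 5.87284×10⁻⁵ m/K
ΔT = g/(α₁L₁+α₂L₂) = 4.73×10⁻³ / 5.87284×10⁻⁵ = 80.54 K
T = 25.9 + 80.54 = 106.44 °C

T = 106 °C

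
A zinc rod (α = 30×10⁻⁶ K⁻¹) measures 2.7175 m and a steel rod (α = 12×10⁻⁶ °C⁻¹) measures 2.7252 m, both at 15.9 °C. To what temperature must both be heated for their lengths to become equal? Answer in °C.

T = 173.6 °C

L₁(1 + α₁ΔT) = L₂(1 + α₂ΔT) ⇒ ΔT = (L₂ − L₁)/(α₁L₁ − α₂L₂)
L₂ − L₁ = 2.7252 − 2.7175 = 7.70×10⁻³ m
α₁L₁ − α₂L₂ = 30×10⁻⁶×2.7175 − 12×10⁻⁶×2.7252 = 4.88226×10⁻⁵ m/K
ΔT = 7.70×10⁻³ / 4.88226×10⁻⁵ = 157.714 K
T = 15.9 + 157.714 = 173.614 °C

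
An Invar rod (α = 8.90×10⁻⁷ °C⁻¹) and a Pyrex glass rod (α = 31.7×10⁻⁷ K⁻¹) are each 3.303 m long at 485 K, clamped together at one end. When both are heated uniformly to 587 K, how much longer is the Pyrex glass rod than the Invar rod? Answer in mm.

0.768 mm

ΔT = 102 K
Invar: ΔL = 8.90×10⁻⁷ × 3.303 m × 102 = 2.9985×10⁻⁴ m = 0.29985 mm
Pyrex glass: ΔL = 31.7×10⁻⁷ × 3.303 m × 102 = 1.0680×10⁻³ m = 1.0680 mm
difference = 1.0680 − 0.29985 = 0.76815 mm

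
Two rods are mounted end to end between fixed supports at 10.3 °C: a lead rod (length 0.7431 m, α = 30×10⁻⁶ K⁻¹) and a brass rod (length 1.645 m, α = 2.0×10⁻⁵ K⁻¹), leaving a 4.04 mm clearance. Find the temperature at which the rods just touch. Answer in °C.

T = 83.5 °C

Gap closes when ΔL₁ + ΔL₂ = 4.04 mm = 4.04×10⁻³ m
(α₁L₁ + α₂L₂)ΔT = g
α₁L₁ + α₂L₂ = 30×10⁻⁶×0.7431 + 2.0×10⁻⁵×1.645 = 5.5193×10⁻⁵ m/K
ΔT = 4.04×10⁻³ / 5.5193×10⁻⁵ = 73.198 K
T = 10.3 + 73.198 = 83.498 °C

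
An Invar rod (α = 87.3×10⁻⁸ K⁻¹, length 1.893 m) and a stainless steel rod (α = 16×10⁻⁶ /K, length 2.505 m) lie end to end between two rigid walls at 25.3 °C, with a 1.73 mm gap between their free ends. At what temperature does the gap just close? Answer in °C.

T = 66.8 °C

Gap closes when ΔL₁ + ΔL₂ = 1.73 mm = 1.73×10⁻³ m
(α₁L₁ + α₂L₂)ΔT = g
α₁L₁ + α₂L₂ = 87.3×10⁻⁸×1.893 + 16×10⁻⁶×2.505 = 4.1732589×10⁻⁵ m/K
ΔT = 1.73×10⁻³ / 4.1732589×10⁻⁵ = 41.454 K
T = 25.3 + 41.454 = 66.754 °C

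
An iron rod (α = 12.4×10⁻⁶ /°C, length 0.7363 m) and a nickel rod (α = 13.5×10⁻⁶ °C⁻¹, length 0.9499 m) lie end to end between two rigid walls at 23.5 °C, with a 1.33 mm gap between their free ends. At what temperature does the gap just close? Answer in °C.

α₁L₁ = 9.13012×10⁻⁶ m/K, α₂L₂ = 1.282365×10⁻⁵ m/K → total 2.195377×10⁻⁵ m/K
ΔT = g/(α₁L₁+α₂L₂) = 1.33×10⁻³ / 2.195377×10⁻⁵ = 60.582 K
T = 23.5 + 60.582 = 84.082 °C

T = 84.1 °C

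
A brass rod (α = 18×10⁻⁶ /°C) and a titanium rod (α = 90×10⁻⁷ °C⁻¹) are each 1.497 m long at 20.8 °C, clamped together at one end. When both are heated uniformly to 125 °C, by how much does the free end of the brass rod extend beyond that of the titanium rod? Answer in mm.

ΔT = 104.2 K
brass: ΔL = 18×10⁻⁶ × 1.497 m × 104.2 = 2.8078×10⁻³ m = 2.8078 mm
titanium: ΔL = 90×10⁻⁷ × 1.497 m × 104.2 = 1.4039×10⁻³ m = 1.4039 mm
difference = 2.8078 − 1.4039 = 1.4039 mm

1.40 mm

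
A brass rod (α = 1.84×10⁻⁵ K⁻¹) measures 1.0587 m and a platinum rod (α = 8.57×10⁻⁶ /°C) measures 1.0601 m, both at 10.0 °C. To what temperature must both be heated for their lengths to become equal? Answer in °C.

T = 144.7 °C

Equal length when α₁L₁ΔT − α₂L₂ΔT = L₂ − L₁ = 1.40×10⁻³ m
α₁L₁ = 1.948008×10⁻⁵, α₂L₂ = 9.085057×10⁻⁶ → Δ(αL) = 1.0395023×10⁻⁵ m/K
ΔT = 1.40×10⁻³ / 1.0395023×10⁻⁵ = 134.680 K, so T = 10.0 + 134.680 = 144.680 °C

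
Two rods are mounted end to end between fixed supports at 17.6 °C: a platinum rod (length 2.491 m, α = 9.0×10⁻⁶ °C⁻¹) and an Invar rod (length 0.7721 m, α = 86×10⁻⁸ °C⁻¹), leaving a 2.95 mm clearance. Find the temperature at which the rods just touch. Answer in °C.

Gap closes when ΔL₁ + ΔL₂ = 2.95 mm = 2.95×10⁻³ m
(α₁L₁ + α₂L₂)ΔT = g
α₁L₁ + α₂L₂ = 9.0×10⁻⁶×2.491 + 86×10⁻⁸×0.7721 = 2.3083006×10⁻⁵ m/K
ΔT = 2.95×10⁻³ / 2.3083006×10⁻⁵ = 127.80 K
T = 17.6 + 127.80 = 145.40 °C

T = 145 °C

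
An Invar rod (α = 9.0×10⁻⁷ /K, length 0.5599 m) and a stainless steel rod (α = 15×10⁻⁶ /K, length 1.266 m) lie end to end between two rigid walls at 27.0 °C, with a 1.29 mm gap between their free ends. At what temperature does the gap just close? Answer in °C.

Gap closes when ΔL₁ + ΔL₂ = 1.29 mm = 1.29×10⁻³ m
(α₁L₁ + α₂L₂)ΔT = g
α₁L₁ + α₂L₂ = 9.0×10⁻⁷×0.5599 + 15×10⁻⁶×1.266 = 1.949391×10⁻⁵ m/K
ΔT = 1.29×10⁻³ / 1.949391×10⁻⁵ = 66.175 K
T = 27.0 + 66.175 = 93.175 °C

T = 93.2 °C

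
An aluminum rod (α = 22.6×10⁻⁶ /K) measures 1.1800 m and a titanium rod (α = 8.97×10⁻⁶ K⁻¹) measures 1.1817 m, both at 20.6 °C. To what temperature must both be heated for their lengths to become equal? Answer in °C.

T = 126.4 °C

Equal length when α₁L₁ΔT − α₂L₂ΔT = L₂ − L₁ = 1.70×10⁻³ m
α₁L₁ = 2.6668×10⁻⁵, α₂L₂ = 1.0599849×10⁻⁵ → Δ(αL) = 1.6068151×10⁻⁵ m/K
ΔT = 1.70×10⁻³ / 1.6068151×10⁻⁵ = 105.799 K, so T = 20.6 + 105.799 = 126.399 °C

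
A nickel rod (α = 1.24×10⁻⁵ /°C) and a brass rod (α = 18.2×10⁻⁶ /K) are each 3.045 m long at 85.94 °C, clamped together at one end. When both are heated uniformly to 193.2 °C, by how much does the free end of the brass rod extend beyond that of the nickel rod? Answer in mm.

1.89 mm

ΔT = 107.26 K
nickel: ΔL = 1.24×10⁻⁵ × 3.045 m × 107.26 = 4.0499×10⁻³ m = 4.0499 mm
brass: ΔL = 18.2×10⁻⁶ × 3.045 m × 107.26 = 5.9442×10⁻³ m = 5.9442 mm
difference = 5.9442 − 4.0499 = 1.8943 mm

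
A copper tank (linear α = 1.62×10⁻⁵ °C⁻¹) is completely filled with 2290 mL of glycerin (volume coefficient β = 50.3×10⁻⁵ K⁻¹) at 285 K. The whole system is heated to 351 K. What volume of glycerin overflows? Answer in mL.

The tank also expands: β_container ≈ 3α = 4.86×10⁻⁵ /K
Net overflow = V₀(β_liq − 3α_cont)ΔT
β − 3α = 5.03×10⁻⁴ − 4.86×10⁻⁵ = 4.544×10⁻⁴ /K; ΔT = 66 K
ΔV = 2290 × 4.544×10⁻⁴ × 66 = 68.7 mL

68.7 mL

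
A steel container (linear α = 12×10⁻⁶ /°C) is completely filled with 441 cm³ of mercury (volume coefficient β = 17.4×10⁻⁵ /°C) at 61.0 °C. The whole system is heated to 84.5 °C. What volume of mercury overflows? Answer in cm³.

The container also expands: β_container ≈ 3α = 3.6×10⁻⁵ /K
Net overflow = V₀(β_liq − 3α_cont)ΔT
β − 3α = 1.74×10⁻⁴ − 3.6×10⁻⁵ = 1.38×10⁻⁴ /K; ΔT = 23.5 K
ΔV = 441 × 1.38×10⁻⁴ × 23.5 = 1.43 cm³

1.43 cm³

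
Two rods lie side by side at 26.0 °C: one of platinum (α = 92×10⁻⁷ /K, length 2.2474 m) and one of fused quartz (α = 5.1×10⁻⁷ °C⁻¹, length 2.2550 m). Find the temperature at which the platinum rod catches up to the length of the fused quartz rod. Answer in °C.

L₁(1 + α₁ΔT) = L₂(1 + α₂ΔT) ⇒ ΔT = (L₂ − L₁)/(α₁L₁ − α₂L₂)
L₂ − L₁ = 2.2550 − 2.2474 = 7.60×10⁻³ m
α₁L₁ − α₂L₂ = 92×10⁻⁷×2.2474 − 5.1×10⁻⁷×2.2550 = 1.952603×10⁻⁵ m/K
ΔT = 7.60×10⁻³ / 1.952603×10⁻⁵ = 389.224 K
T = 26.0 + 389.224 = 415.224 °C

T = 415.2 °C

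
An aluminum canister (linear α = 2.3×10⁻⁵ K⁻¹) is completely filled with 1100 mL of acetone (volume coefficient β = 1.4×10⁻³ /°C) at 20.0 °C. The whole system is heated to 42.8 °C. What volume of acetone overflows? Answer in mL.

The canister also expands: β_container ≈ 3α = 6.9×10⁻⁵ /K
Net overflow = V₀(β_liq − 3α_cont)ΔT
β − 3α = 1.40×10⁻³ − 6.9×10⁻⁵ = 1.331×10⁻³ /K; ΔT = 22.8 K
ΔV = 1100 × 1.331×10⁻³ × 22.8 = 33.4 mL

33.4 mL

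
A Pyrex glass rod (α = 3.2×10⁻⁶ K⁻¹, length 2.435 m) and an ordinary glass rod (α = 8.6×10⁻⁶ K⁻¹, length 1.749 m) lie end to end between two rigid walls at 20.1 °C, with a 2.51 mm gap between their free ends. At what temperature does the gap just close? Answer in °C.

T = 130 °C

Gap closes when ΔL₁ + ΔL₂ = 2.51 mm = 2.51×10⁻³ m
(α₁L₁ + α₂L₂)ΔT = g
α₁L₁ + α₂L₂ = 3.2×10⁻⁶×2.435 + 8.6×10⁻⁶×1.749 = 2.28334×10⁻⁵ m/K
ΔT = 2.51×10⁻³ / 2.28334×10⁻⁵ = 109.93 K
T = 20.1 + 109.93 = 130.03 °C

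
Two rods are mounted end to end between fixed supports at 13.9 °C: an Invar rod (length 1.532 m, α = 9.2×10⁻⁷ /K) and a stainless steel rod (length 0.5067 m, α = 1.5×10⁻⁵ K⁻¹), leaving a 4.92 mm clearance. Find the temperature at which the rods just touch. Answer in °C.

T = 560 °C

Gap closes when ΔL₁ + ΔL₂ = 4.92 mm = 4.92×10⁻³ m
(α₁L₁ + α₂L₂)ΔT = g
α₁L₁ + α₂L₂ = 9.2×10⁻⁷×1.532 + 1.5×10⁻⁵×0.5067 = 9.00994×10⁻⁶ m/K
ΔT = 4.92×10⁻³ / 9.00994×10⁻⁶ = 546.06 K
T = 13.9 + 546.06 = 559.96 °C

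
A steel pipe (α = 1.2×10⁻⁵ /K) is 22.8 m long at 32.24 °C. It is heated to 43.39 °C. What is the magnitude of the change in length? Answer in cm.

ΔL = 0.305 cm

|ΔT| = |43.39 − 32.24| = 11.15 K
ΔL = αL₀ΔT = (1.2×10⁻⁵)(22.8)(11.15) = 3.05×10⁻³ m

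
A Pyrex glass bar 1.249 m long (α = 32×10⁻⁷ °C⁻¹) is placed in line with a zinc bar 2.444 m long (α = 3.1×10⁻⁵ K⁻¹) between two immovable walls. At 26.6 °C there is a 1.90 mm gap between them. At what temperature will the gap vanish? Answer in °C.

T = 50.4 °C

α₁L₁ = 3.9968×10⁻⁶ m/K, α₂L₂ = 7.5764×10⁻⁵ m/K → total 7.97608×10⁻⁵ m/K
ΔT = g/(α₁L₁+α₂L₂) = 1.90×10⁻³ / 7.97608×10⁻⁵ = 23.821 K
T = 26.6 + 23.821 = 50.421 °C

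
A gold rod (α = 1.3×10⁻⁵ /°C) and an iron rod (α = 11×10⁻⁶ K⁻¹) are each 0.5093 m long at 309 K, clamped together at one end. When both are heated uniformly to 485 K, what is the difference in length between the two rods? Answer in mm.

ΔT = 176 K
gold: ΔL = 1.3×10⁻⁵ × 0.5093 m × 176 = 1.1653×10⁻³ m = 1.1653 mm
iron: ΔL = 11×10⁻⁶ × 0.5093 m × 176 = 9.8600×10⁻⁴ m = 0.98600 mm
difference = 1.1653 − 0.98600 = 0.1793 mm

0.179 mm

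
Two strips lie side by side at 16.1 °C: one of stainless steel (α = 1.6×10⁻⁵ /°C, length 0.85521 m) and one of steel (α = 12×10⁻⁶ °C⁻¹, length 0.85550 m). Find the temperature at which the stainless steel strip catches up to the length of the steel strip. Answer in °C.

Equal length when α₁L₁ΔT − α₂L₂ΔT = L₂ − L₁ = 2.90×10⁻⁴ m
α₁L₁ = 1.368336×10⁻⁵, α₂L₂ = 1.0266×10⁻⁵ → Δ(αL) = 3.41736×10⁻⁶ m/K
ΔT = 2.90×10⁻⁴ / 3.41736×10⁻⁶ = 84.861 K, so T = 16.1 + 84.861 = 100.961 °C

T = 101.0 °C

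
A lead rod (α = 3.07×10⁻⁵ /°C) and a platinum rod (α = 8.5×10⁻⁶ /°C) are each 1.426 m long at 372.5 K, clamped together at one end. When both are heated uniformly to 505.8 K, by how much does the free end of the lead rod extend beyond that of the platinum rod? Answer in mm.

ΔT = 133.3 K
lead: ΔL = 3.07×10⁻⁵ × 1.426 m × 133.3 = 5.8356×10⁻³ m = 5.8356 mm
platinum: ΔL = 8.5×10⁻⁶ × 1.426 m × 133.3 = 1.6157×10⁻³ m = 1.6157 mm
difference = 5.8356 − 1.6157 = 4.2199 mm

4.22 mm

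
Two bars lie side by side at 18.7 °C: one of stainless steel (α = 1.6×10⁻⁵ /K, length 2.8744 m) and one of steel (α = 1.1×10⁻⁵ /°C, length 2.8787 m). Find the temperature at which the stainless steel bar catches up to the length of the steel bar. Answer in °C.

T = 318.9 °C

Equal length when α₁L₁ΔT − α₂L₂ΔT = L₂ − L₁ = 4.30×10⁻³ m
α₁L₁ = 4.59904×10⁻⁵, α₂L₂ = 3.16657×10⁻⁵ → Δ(αL) = 1.43247×10⁻⁵ m/K
ΔT = 4.30×10⁻³ / 1.43247×10⁻⁵ = 300.181 K, so T = 18.7 + 300.181 = 318.881 °C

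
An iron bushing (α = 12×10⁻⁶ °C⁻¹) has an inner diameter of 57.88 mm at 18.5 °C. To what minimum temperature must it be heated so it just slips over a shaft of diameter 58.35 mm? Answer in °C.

Required Δd = 58.35 − 57.88 = 0.47 mm
Δd = αd₀ΔT ⇒ ΔT = Δd/(αd₀) = 0.47 / (12×10⁻⁶ × 57.88) = 676.69 K
T_min = 18.5 + 676.69 = 695.19 °C

T = 695 °C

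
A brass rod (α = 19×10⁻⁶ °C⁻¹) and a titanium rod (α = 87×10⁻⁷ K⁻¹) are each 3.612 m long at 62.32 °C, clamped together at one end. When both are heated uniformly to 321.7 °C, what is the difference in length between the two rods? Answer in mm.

9.65 mm

ΔT = 259.38 K
brass: ΔL = 19×10⁻⁶ × 3.612 m × 259.38 = 1.7801×10⁻² m = 17.801 mm
titanium: ΔL = 87×10⁻⁷ × 3.612 m × 259.38 = 8.1509×10⁻³ m = 8.1509 mm
difference = 17.801 − 8.1509 = 9.6501 mm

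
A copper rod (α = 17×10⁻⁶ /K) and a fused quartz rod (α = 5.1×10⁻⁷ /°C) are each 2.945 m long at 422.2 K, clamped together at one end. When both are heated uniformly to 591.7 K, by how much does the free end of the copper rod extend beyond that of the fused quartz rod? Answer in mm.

ΔT = 169.5 K
copper: ΔL = 17×10⁻⁶ × 2.945 m × 169.5 = 8.4860×10⁻³ m = 8.4860 mm
fused quartz: ΔL = 5.1×10⁻⁷ × 2.945 m × 169.5 = 2.5458×10⁻⁴ m = 0.25458 mm
difference = 8.4860 − 0.25458 = 8.23142 mm

8.23 mm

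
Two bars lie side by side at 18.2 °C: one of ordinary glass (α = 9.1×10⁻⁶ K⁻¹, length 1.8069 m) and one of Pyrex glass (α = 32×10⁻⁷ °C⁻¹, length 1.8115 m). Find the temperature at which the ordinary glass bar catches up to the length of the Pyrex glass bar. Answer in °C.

T = 450.3 °C

L₁(1 + α₁ΔT) = L₂(1 + α₂ΔT) ⇒ ΔT = (L₂ − L₁)/(α₁L₁ − α₂L₂)
L₂ − L₁ = 1.8115 − 1.8069 = 4.60×10⁻³ m
α₁L₁ − α₂L₂ = 9.1×10⁻⁶×1.8069 − 32×10⁻⁷×1.8115 = 1.064599×10⁻⁵ m/K
ΔT = 4.60×10⁻³ / 1.064599×10⁻⁵ = 432.088 K
T = 18.2 + 432.088 = 450.288 °C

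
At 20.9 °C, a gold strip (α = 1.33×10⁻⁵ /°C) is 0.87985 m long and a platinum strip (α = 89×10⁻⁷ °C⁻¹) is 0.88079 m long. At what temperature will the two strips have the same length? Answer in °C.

T = 264.2 °C

Equal length when α₁L₁ΔT − α₂L₂ΔT = L₂ − L₁ = 9.40×10⁻⁴ m
α₁L₁ = 1.1702005×10⁻⁵, α₂L₂ = 7.839031×10⁻⁶ → Δ(αL) = 3.862974×10⁻⁶ m/K
ΔT = 9.40×10⁻⁴ / 3.862974×10⁻⁶ = 243.336 K, so T = 20.9 + 243.336 = 264.236 °C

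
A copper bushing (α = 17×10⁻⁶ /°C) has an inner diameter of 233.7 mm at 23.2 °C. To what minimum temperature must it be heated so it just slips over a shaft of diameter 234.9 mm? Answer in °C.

T = 325 °C

Required Δd = 234.9 − 233.7 = 1.2 mm
Δd = αd₀ΔT ⇒ ΔT = Δd/(αd₀) = 1.2 / (17×10⁻⁶ × 233.7) = 302.05 K
T_min = 23.2 + 302.05 = 325.25 °C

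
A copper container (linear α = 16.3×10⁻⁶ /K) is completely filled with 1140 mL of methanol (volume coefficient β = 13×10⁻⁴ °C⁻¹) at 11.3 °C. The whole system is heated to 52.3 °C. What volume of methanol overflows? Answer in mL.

The container also expands: β_container ≈ 3α = 4.89×10⁻⁵ /K
Net overflow = V₀(β_liq − 3α_cont)ΔT
β − 3α = 1.30×10⁻³ − 4.89×10⁻⁵ = 1.2511×10⁻³ /K; ΔT = 41.0 K
ΔV = 1140 × 1.2511×10⁻³ × 41.0 = 58.5 mL

58.5 mL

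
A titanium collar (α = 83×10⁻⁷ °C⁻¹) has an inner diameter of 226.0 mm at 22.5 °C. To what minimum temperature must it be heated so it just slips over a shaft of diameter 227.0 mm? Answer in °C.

Required Δd = 227.0 − 226.0 = 1.0 mm
Δd = αd₀ΔT ⇒ ΔT = Δd/(αd₀) = 1.0 / (83×10⁻⁷ × 226.0) = 533.11 K
T_min = 22.5 + 533.11 = 555.61 °C

T = 556 °C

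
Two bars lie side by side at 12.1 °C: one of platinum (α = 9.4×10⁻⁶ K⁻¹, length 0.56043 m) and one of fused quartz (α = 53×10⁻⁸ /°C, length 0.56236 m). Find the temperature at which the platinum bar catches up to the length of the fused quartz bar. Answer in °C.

T = 400.4 °C

Equal length when α₁L₁ΔT − α₂L₂ΔT = L₂ − L₁ = 1.93×10⁻³ m
α₁L₁ = 5.268042×10⁻⁶, α₂L₂ = 2.980508×10⁻⁷ → Δ(αL) = 4.9699912×10⁻⁶ m/K
ΔT = 1.93×10⁻³ / 4.9699912×10⁻⁶ = 388.331 K, so T = 12.1 + 388.331 = 400.431 °C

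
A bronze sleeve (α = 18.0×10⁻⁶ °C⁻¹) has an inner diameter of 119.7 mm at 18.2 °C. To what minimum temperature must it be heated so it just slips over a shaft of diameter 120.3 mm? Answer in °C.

Required Δd = 120.3 − 119.7 = 0.6 mm
Δd = αd₀ΔT ⇒ ΔT = Δd/(αd₀) = 0.6 / (18.0×10⁻⁶ × 119.7) = 278.47 K
T_min = 18.2 + 278.47 = 296.67 °C

T = 297 °C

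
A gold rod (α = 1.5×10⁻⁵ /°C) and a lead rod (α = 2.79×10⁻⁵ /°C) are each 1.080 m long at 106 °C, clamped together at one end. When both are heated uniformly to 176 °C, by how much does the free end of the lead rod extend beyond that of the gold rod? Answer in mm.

0.975 mm

ΔT = 70 K
gold: ΔL = 1.5×10⁻⁵ × 1.080 m × 70 = 1.1340×10⁻³ m = 1.1340 mm
lead: ΔL = 2.79×10⁻⁵ × 1.080 m × 70 = 2.1092×10⁻³ m = 2.1092 mm
difference = 2.1092 − 1.1340 = 0.9752 mm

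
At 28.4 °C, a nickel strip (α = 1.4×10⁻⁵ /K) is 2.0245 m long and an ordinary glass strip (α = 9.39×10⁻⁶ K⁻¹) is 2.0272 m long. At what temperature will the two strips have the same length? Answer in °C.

T = 318.5 °C

L₁(1 + α₁ΔT) = L₂(1 + α₂ΔT) ⇒ ΔT = (L₂ − L₁)/(α₁L₁ − α₂L₂)
L₂ − L₁ = 2.0272 − 2.0245 = 2.70×10⁻³ m
α₁L₁ − α₂L₂ = 1.4×10⁻⁵×2.0245 − 9.39×10⁻⁶×2.0272 = 9.307592×10⁻⁶ m/K
ΔT = 2.70×10⁻³ / 9.307592×10⁻⁶ = 290.086 K
T = 28.4 + 290.086 = 318.486 °C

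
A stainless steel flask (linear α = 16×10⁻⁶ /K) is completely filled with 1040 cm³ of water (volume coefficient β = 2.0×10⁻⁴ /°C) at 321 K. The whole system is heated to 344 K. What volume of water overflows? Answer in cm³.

3.64 cm³

The flask also expands: β_container ≈ 3α = 4.8×10⁻⁵ /K
Net overflow = V₀(β_liq − 3α_cont)ΔT
β − 3α = 2.00×10⁻⁴ − 4.8×10⁻⁵ = 1.52×10⁻⁴ /K; ΔT = 23 K
ΔV = 1040 × 1.52×10⁻⁴ × 23 = 3.64 cm³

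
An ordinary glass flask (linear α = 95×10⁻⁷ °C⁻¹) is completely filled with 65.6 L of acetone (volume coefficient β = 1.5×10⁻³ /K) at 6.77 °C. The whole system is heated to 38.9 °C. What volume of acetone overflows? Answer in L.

3.10 L

The flask also expands: β_container ≈ 3α = 2.85×10⁻⁵ /K
Net overflow = V₀(β_liq − 3α_cont)ΔT
β − 3α = 1.50×10⁻³ − 2.85×10⁻⁵ = 1.4715×10⁻³ /K; ΔT = 32.13 K
ΔV = 65.6 × 1.4715×10⁻³ × 32.13 = 3.10 L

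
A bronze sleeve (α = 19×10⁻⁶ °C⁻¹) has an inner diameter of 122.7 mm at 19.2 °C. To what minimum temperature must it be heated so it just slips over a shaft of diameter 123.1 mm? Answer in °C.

T = 191 °C

Required Δd = 123.1 − 122.7 = 0.4 mm
Δd = αd₀ΔT ⇒ ΔT = Δd/(αd₀) = 0.4 / (19×10⁻⁶ × 122.7) = 171.58 K
T_min = 19.2 + 171.58 = 190.78 °C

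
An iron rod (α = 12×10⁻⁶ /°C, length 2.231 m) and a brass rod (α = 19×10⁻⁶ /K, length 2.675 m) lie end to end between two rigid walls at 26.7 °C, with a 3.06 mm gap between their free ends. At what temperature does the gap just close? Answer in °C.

Gap closes when ΔL₁ + ΔL₂ = 3.06 mm = 3.06×10⁻³ m
(α₁L₁ + α₂L₂)ΔT = g
α₁L₁ + α₂L₂ = 12×10⁻⁶×2.231 + 19×10⁻⁶×2.675 = 7.7597×10⁻⁵ m/K
ΔT = 3.06×10⁻³ / 7.7597×10⁻⁵ = 39.435 K
T = 26.7 + 39.435 = 66.135 °C

T = 66.1 °C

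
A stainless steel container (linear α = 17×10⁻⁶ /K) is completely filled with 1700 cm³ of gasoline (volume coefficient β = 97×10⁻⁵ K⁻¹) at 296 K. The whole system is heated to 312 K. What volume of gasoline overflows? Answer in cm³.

25.0 cm³

The container also expands: β_container ≈ 3α = 5.1×10⁻⁵ /K
Net overflow = V₀(β_liq − 3α_cont)ΔT
β − 3α = 9.70×10⁻⁴ − 5.1×10⁻⁵ = 9.19×10⁻⁴ /K; ΔT = 16 K
ΔV = 1700 × 9.19×10⁻⁴ × 16 = 25.0 cm³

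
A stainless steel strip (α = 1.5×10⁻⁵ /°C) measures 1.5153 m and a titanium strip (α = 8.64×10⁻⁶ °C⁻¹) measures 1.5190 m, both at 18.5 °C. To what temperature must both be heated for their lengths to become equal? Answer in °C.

L₁(1 + α₁ΔT) = L₂(1 + α₂ΔT) ⇒ ΔT = (L₂ − L₁)/(α₁L₁ − α₂L₂)
L₂ − L₁ = 1.5190 − 1.5153 = 3.70×10⁻³ m
α₁L₁ − α₂L₂ = 1.5×10⁻⁵×1.5153 − 8.64×10⁻⁶×1.5190 = 9.60534×10⁻⁶ m/K
ΔT = 3.70×10⁻³ / 9.60534×10⁻⁶ = 385.202 K
T = 18.5 + 385.202 = 403.702 °C

T = 403.7 °C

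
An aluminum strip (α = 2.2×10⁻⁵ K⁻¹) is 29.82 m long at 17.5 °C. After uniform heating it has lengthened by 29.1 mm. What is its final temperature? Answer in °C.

T = 61.9 °C

ΔL = αL₀ΔT ⇒ ΔT = ΔL / (αL₀)
ΔT = 29.1×10⁻³ m / (2.2×10⁻⁵ × 29.82 m) = 44.357 K
T = 17.5 + 44.357 = 61.857 °C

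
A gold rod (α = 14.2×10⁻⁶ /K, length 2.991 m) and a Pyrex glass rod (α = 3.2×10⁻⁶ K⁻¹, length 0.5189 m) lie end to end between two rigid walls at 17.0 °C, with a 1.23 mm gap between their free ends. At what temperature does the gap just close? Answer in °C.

Gap closes when ΔL₁ + ΔL₂ = 1.23 mm = 1.23×10⁻³ m
(α₁L₁ + α₂L₂)ΔT = g
α₁L₁ + α₂L₂ = 14.2×10⁻⁶×2.991 + 3.2×10⁻⁶×0.5189 = 4.413268×10⁻⁵ m/K
ΔT = 1.23×10⁻³ / 4.413268×10⁻⁵ = 27.871 K
T = 17.0 + 27.871 = 44.871 °C

T = 44.9 °C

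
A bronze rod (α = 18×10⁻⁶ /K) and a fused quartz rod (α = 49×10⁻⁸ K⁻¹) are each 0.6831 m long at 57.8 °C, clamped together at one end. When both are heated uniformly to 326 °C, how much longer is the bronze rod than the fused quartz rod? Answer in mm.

ΔT = 268.2 K
bronze: ΔL = 18×10⁻⁶ × 0.6831 m × 268.2 = 3.2977×10⁻³ m = 3.2977 mm
fused quartz: ΔL = 49×10⁻⁸ × 0.6831 m × 268.2 = 8.9772×10⁻⁵ m = 0.089772 mm
difference = 3.2977 − 0.089772 = 3.207928 mm

3.21 mm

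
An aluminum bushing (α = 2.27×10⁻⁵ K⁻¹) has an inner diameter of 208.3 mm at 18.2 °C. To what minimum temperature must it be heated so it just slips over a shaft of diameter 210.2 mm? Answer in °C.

T = 420 °C

Required Δd = 210.2 − 208.3 = 1.9 mm
Δd = αd₀ΔT ⇒ ΔT = Δd/(αd₀) = 1.9 / (2.27×10⁻⁵ × 208.3) = 401.83 K
T_min = 18.2 + 401.83 = 420.03 °C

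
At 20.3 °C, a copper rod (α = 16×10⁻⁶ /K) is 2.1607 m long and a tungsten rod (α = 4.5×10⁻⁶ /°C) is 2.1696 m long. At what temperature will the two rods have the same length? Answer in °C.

T = 379.1 °C

L₁(1 + α₁ΔT) = L₂(1 + α₂ΔT) ⇒ ΔT = (L₂ − L₁)/(α₁L₁ − α₂L₂)
L₂ − L₁ = 2.1696 − 2.1607 = 8.90×10⁻³ m
α₁L₁ − α₂L₂ = 16×10⁻⁶×2.1607 − 4.5×10⁻⁶×2.1696 = 2.4808×10⁻⁵ m/K
ΔT = 8.90×10⁻³ / 2.4808×10⁻⁵ = 358.755 K
T = 20.3 + 358.755 = 379.055 °C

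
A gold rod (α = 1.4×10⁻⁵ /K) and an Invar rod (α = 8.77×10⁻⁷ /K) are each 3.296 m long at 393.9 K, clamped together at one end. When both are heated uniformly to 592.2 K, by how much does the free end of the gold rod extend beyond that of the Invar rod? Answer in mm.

ΔT = 198.3 K
gold: ΔL = 1.4×10⁻⁵ × 3.296 m × 198.3 = 9.1504×10⁻³ m = 9.1504 mm
Invar: ΔL = 8.77×10⁻⁷ × 3.296 m × 198.3 = 5.7320×10⁻⁴ m = 0.57320 mm
difference = 9.1504 − 0.57320 = 8.5772 mm

8.58 mm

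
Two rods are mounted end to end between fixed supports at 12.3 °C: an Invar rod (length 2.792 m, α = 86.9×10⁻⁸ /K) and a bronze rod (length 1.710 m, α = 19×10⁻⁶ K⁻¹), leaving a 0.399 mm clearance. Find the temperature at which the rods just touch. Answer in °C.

α₁L₁ = 2.426248×10⁻⁶ m/K, α₂L₂ = 3.249×10⁻⁵ m/K → total 3.4916248×10⁻⁵ m/K
ΔT = g/(α₁L₁+α₂L₂) = 3.99×10⁻⁴ / 3.4916248×10⁻⁵ = 11.427 K
T = 12.3 + 11.427 = 23.727 °C

T = 23.7 °C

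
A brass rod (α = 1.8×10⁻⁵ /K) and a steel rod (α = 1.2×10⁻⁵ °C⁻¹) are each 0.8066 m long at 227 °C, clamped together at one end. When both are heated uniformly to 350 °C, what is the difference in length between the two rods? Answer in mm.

ΔT = 123 K
brass: ΔL = 1.8×10⁻⁵ × 0.8066 m × 123 = 1.7858×10⁻³ m = 1.7858 mm
steel: ΔL = 1.2×10⁻⁵ × 0.8066 m × 123 = 1.1905×10⁻³ m = 1.1905 mm
difference = 1.7858 − 1.1905 = 0.5953 mm

0.595 mm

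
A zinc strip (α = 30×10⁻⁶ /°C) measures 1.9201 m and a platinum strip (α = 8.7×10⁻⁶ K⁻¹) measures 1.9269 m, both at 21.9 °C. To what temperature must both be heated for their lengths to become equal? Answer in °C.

T = 188.4 °C

L₁(1 + α₁ΔT) = L₂(1 + α₂ΔT) ⇒ ΔT = (L₂ − L₁)/(α₁L₁ − α₂L₂)
L₂ − L₁ = 1.9269 − 1.9201 = 6.80×10⁻³ m
α₁L₁ − α₂L₂ = 30×10⁻⁶×1.9201 − 8.7×10⁻⁶×1.9269 = 4.083897×10⁻⁵ m/K
ΔT = 6.80×10⁻³ / 4.083897×10⁻⁵ = 166.508 K
T = 21.9 + 166.508 = 188.408 °C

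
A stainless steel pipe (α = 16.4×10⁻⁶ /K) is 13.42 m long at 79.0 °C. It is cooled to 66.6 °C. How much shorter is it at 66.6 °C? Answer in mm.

ΔL = 2.73 mm

|ΔT| = |66.6 − 79.0| = 12.4 K
ΔL = αL₀ΔT = (16.4×10⁻⁶)(13.42)(12.4) = 2.73×10⁻³ m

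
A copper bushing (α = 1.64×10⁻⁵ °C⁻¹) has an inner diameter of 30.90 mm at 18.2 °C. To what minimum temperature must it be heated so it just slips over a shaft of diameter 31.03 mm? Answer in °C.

T = 275 °C

Required Δd = 31.03 − 30.90 = 0.13 mm
Δd = αd₀ΔT ⇒ ΔT = Δd/(αd₀) = 0.13 / (1.64×10⁻⁵ × 30.90) = 256.53 K
T_min = 18.2 + 256.53 = 274.73 °C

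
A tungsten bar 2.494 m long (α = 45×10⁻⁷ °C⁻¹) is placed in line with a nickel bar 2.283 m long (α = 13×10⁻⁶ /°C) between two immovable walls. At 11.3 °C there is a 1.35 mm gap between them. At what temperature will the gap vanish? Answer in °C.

Gap closes when ΔL₁ + ΔL₂ = 1.35 mm = 1.35×10⁻³ m
(α₁L₁ + α₂L₂)ΔT = g
α₁L₁ + α₂L₂ = 45×10⁻⁷×2.494 + 13×10⁻⁶×2.283 = 4.0902×10⁻⁵ m/K
ΔT = 1.35×10⁻³ / 4.0902×10⁻⁵ = 33.006 K
T = 11.3 + 33.006 = 44.306 °C

T = 44.3 °C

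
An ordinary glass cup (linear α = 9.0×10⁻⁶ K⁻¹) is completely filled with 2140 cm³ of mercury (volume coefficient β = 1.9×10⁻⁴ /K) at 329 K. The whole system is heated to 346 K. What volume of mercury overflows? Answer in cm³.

5.93 cm³

The cup also expands: β_container ≈ 3α = 2.7×10⁻⁵ /K
Net overflow = V₀(β_liq − 3α_cont)ΔT
β − 3α = 1.90×10⁻⁴ − 2.7×10⁻⁵ = 1.63×10⁻⁴ /K; ΔT = 17 K
ΔV = 2140 × 1.63×10⁻⁴ × 17 = 5.93 cm³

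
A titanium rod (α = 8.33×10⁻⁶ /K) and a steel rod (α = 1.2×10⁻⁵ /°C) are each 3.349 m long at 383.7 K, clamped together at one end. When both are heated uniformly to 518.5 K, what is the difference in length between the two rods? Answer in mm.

1.66 mm

ΔT = 134.8 K
titanium: ΔL = 8.33×10⁻⁶ × 3.349 m × 134.8 = 3.7605×10⁻³ m = 3.7605 mm
steel: ΔL = 1.2×10⁻⁵ × 3.349 m × 134.8 = 5.4173×10⁻³ m = 5.4173 mm
difference = 5.4173 − 3.7605 = 1.6568 mm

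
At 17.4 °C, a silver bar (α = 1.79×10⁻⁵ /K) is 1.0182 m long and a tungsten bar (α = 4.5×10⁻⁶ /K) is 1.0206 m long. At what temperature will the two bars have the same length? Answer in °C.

T = 193.4 °C

Equal length when α₁L₁ΔT − α₂L₂ΔT = L₂ − L₁ = 2.40×10⁻³ m
α₁L₁ = 1.822578×10⁻⁵, α₂L₂ = 4.5927×10⁻⁶ → Δ(αL) = 1.363308×10⁻⁵ m/K
ΔT = 2.40×10⁻³ / 1.363308×10⁻⁵ = 176.042 K, so T = 17.4 + 176.042 = 193.442 °C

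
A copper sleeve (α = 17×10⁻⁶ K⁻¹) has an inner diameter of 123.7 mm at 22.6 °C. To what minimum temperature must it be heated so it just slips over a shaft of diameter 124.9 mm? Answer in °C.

T = 593 °C

Required Δd = 124.9 − 123.7 = 1.2 mm
Δd = αd₀ΔT ⇒ ΔT = Δd/(αd₀) = 1.2 / (17×10⁻⁶ × 123.7) = 570.64 K
T_min = 22.6 + 570.64 = 593.24 °C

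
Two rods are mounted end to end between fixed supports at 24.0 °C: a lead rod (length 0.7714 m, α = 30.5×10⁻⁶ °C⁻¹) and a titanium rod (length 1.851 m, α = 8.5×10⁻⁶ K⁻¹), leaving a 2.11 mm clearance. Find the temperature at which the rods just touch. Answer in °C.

α₁L₁ = 2.35277×10⁻⁵ m/K, α₂L₂ = 1.57335×10⁻⁵ m/K → total 3.92612×10⁻⁵ m/K
ΔT = g/(α₁L₁+α₂L₂) = 2.11×10⁻³ / 3.92612×10⁻⁵ = 53.743 K
T = 24.0 + 53.743 = 77.743 °C

T = 77.7 °C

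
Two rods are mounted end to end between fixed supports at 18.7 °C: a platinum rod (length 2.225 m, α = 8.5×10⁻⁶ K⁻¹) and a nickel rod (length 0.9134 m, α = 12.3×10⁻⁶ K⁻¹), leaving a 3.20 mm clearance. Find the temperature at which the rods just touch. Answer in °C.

T = 125 °C

Gap closes when ΔL₁ + ΔL₂ = 3.20 mm = 3.20×10⁻³ m
(α₁L₁ + α₂L₂)ΔT = g
α₁L₁ + α₂L₂ = 8.5×10⁻⁶×2.225 + 12.3×10⁻⁶×0.9134 = 3.014732×10⁻⁵ m/K
ΔT = 3.20×10⁻³ / 3.014732×10⁻⁵ = 106.15 K
T = 18.7 + 106.15 = 124.85 °C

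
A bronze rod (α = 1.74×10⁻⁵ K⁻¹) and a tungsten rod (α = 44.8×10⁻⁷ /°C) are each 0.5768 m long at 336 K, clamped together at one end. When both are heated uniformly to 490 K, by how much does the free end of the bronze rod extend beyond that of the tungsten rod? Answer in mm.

1.15 mm

ΔT = 154 K
bronze: ΔL = 1.74×10⁻⁵ × 0.5768 m × 154 = 1.5456×10⁻³ m = 1.5456 mm
tungsten: ΔL = 44.8×10⁻⁷ × 0.5768 m × 154 = 3.9795×10⁻⁴ m = 0.39795 mm
difference = 1.5456 − 0.39795 = 1.14765 mm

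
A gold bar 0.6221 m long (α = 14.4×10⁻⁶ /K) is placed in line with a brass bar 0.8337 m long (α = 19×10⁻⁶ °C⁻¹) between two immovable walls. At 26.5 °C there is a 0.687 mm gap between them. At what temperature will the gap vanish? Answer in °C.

α₁L₁ = 8.95824×10⁻⁶ m/K, α₂L₂ = 1.58403×10⁻⁵ m/K → total 2.479854×10⁻⁵ m/K
ΔT = g/(α₁L₁+α₂L₂) = 6.87×10⁻⁴ / 2.479854×10⁻⁵ = 27.703 K
T = 26.5 + 27.703 = 54.203 °C

T = 54.2 °C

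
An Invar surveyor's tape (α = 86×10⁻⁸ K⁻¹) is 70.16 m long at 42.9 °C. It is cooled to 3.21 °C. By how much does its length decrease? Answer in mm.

|ΔT| = |3.21 − 42.9| = 39.69 K
ΔL = αL₀ΔT = (86×10⁻⁸)(70.16)(39.69) = 2.39×10⁻³ m

ΔL = 2.39 mm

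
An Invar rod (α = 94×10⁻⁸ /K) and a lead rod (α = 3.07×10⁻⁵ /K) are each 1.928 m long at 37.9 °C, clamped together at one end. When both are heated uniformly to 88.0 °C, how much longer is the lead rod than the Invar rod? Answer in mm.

2.87 mm

ΔT = 50.1 K
Invar: ΔL = 94×10⁻⁸ × 1.928 m × 50.1 = 9.0797×10⁻⁵ m = 0.090797 mm
lead: ΔL = 3.07×10⁻⁵ × 1.928 m × 50.1 = 2.9654×10⁻³ m = 2.9654 mm
difference = 2.9654 − 0.090797 = 2.874603 mm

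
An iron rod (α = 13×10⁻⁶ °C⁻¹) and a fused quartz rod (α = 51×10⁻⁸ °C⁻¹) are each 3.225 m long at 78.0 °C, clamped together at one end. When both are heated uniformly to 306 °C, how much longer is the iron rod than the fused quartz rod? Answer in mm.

9.18 mm

ΔT = 228.0 K
iron: ΔL = 13×10⁻⁶ × 3.225 m × 228.0 = 9.5589×10⁻³ m = 9.5589 mm
fused quartz: ΔL = 51×10⁻⁸ × 3.225 m × 228.0 = 3.7500×10⁻⁴ m = 0.37500 mm
difference = 9.5589 − 0.37500 = 9.1839 mm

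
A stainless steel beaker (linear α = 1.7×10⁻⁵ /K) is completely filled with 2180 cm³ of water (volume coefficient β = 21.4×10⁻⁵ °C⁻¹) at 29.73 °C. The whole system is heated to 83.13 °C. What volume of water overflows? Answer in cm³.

19.0 cm³

The beaker also expands: β_container ≈ 3α = 5.1×10⁻⁵ /K
Net overflow = V₀(β_liq − 3α_cont)ΔT
β − 3α = 2.14×10⁻⁴ − 5.1×10⁻⁵ = 1.63×10⁻⁴ /K; ΔT = 53.40 K
ΔV = 2180 × 1.63×10⁻⁴ × 53.40 = 19.0 cm³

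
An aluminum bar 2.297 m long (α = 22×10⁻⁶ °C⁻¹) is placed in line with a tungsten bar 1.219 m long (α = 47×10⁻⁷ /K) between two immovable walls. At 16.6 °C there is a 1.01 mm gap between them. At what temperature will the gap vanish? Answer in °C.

T = 34.6 °C

Gap closes when ΔL₁ + ΔL₂ = 1.01 mm = 1.01×10⁻³ m
(α₁L₁ + α₂L₂)ΔT = g
α₁L₁ + α₂L₂ = 22×10⁻⁶×2.297 + 47×10⁻⁷×1.219 = 5.62633×10⁻⁵ m/K
ΔT = 1.01×10⁻³ / 5.62633×10⁻⁵ = 17.951 K
T = 16.6 + 17.951 = 34.551 °C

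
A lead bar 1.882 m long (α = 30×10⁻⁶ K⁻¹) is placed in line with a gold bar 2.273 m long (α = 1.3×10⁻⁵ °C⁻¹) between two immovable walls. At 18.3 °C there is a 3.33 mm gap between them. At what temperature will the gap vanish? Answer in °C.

T = 57.0 °C

Gap closes when ΔL₁ + ΔL₂ = 3.33 mm = 3.33×10⁻³ m
(α₁L₁ + α₂L₂)ΔT = g
α₁L₁ + α₂L₂ = 30×10⁻⁶×1.882 + 1.3×10⁻⁵×2.273 = 8.6009×10⁻⁵ m/K
ΔT = 3.33×10⁻³ / 8.6009×10⁻⁵ = 38.717 K
T = 18.3 + 38.717 = 57.017 °C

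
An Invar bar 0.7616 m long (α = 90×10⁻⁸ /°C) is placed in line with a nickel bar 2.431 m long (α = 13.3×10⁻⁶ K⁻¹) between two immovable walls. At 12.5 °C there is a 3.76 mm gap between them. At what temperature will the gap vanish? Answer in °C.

Gap closes when ΔL₁ + ΔL₂ = 3.76 mm = 3.76×10⁻³ m
(α₁L₁ + α₂L₂)ΔT = g
α₁L₁ + α₂L₂ = 90×10⁻⁸×0.7616 + 13.3×10⁻⁶×2.431 = 3.301774×10⁻⁵ m/K
ΔT = 3.76×10⁻³ / 3.301774×10⁻⁵ = 113.88 K
T = 12.5 + 113.88 = 126.38 °C

T = 126 °C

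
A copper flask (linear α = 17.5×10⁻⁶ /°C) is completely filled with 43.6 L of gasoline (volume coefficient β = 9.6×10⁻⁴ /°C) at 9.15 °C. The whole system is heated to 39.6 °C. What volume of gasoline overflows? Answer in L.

The flask also expands: β_container ≈ 3α = 5.25×10⁻⁵ /K
Net overflow = V₀(β_liq − 3α_cont)ΔT
β − 3α = 9.60×10⁻⁴ − 5.25×10⁻⁵ = 9.075×10⁻⁴ /K; ΔT = 30.45 K
ΔV = 43.6 × 9.075×10⁻⁴ × 30.45 = 1.20 L

1.20 L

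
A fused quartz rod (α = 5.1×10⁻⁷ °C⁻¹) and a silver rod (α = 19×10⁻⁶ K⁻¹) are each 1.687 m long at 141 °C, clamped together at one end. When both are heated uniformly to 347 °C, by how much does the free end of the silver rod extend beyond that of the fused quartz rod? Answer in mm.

6.43 mm

ΔT = 206 K
fused quartz: ΔL = 5.1×10⁻⁷ × 1.687 m × 206 = 1.7724×10⁻⁴ m = 0.17724 mm
silver: ΔL = 19×10⁻⁶ × 1.687 m × 206 = 6.6029×10⁻³ m = 6.6029 mm
difference = 6.6029 − 0.17724 = 6.42566 mm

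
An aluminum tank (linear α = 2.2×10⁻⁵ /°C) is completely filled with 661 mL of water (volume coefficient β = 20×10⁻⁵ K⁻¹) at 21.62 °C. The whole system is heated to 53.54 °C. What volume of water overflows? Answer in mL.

The tank also expands: β_container ≈ 3α = 6.6×10⁻⁵ /K
Net overflow = V₀(β_liq − 3α_cont)ΔT
β − 3α = 2.00×10⁻⁴ − 6.6×10⁻⁵ = 1.34×10⁻⁴ /K; ΔT = 31.92 K
ΔV = 661 × 1.34×10⁻⁴ × 31.92 = 2.83 mL

2.83 mL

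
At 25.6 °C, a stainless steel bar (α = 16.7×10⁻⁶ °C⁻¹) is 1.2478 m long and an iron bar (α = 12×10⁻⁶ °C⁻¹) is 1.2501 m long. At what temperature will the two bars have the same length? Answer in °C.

L₁(1 + α₁ΔT) = L₂(1 + α₂ΔT) ⇒ ΔT = (L₂ − L₁)/(α₁L₁ − α₂L₂)
L₂ − L₁ = 1.2501 − 1.2478 = 2.30×10⁻³ m
α₁L₁ − α₂L₂ = 16.7×10⁻⁶×1.2478 − 12×10⁻⁶×1.2501 = 5.83706×10⁻⁶ m/K
ΔT = 2.30×10⁻³ / 5.83706×10⁻⁶ = 394.034 K
T = 25.6 + 394.034 = 419.634 °C

T = 419.6 °C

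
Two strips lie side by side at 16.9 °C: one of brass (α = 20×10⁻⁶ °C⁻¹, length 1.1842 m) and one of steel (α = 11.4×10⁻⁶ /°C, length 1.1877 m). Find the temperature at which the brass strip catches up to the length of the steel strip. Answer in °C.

T = 361.9 °C

Equal length when α₁L₁ΔT − α₂L₂ΔT = L₂ − L₁ = 3.50×10⁻³ m
α₁L₁ = 2.3684×10⁻⁵, α₂L₂ = 1.353978×10⁻⁵ → Δ(αL) = 1.014422×10⁻⁵ m/K
ΔT = 3.50×10⁻³ / 1.014422×10⁻⁵ = 345.024 K, so T = 16.9 + 345.024 = 361.924 °C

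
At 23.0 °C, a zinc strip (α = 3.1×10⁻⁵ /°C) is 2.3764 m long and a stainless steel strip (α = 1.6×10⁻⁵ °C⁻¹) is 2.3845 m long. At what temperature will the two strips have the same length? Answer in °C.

Equal length when α₁L₁ΔT − α₂L₂ΔT = L₂ − L₁ = 8.10×10⁻³ m
α₁L₁ = 7.36684×10⁻⁵, α₂L₂ = 3.8152×10⁻⁵ → Δ(αL) = 3.55164×10⁻⁵ m/K
ΔT = 8.10×10⁻³ / 3.55164×10⁻⁵ = 228.064 K, so T = 23.0 + 228.064 = 251.064 °C

T = 251.1 °C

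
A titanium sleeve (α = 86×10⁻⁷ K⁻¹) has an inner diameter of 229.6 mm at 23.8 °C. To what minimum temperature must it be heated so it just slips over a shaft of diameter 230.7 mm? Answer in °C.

T = 581 °C

Required Δd = 230.7 − 229.6 = 1.1 mm
Δd = αd₀ΔT ⇒ ΔT = Δd/(αd₀) = 1.1 / (86×10⁻⁷ × 229.6) = 557.09 K
T_min = 23.8 + 557.09 = 580.89 °C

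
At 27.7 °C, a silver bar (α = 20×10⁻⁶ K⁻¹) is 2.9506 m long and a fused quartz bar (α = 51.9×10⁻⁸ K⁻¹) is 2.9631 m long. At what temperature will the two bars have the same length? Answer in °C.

L₁(1 + α₁ΔT) = L₂(1 + α₂ΔT) ⇒ ΔT = (L₂ − L₁)/(α₁L₁ − α₂L₂)
L₂ − L₁ = 2.9631 − 2.9506 = 1.25×10⁻² m
α₁L₁ − α₂L₂ = 20×10⁻⁶×2.9506 − 51.9×10⁻⁸×2.9631 = 5.74741511×10⁻⁵ m/K
ΔT = 1.25×10⁻² / 5.74741511×10⁻⁵ = 217.489 K
T = 27.7 + 217.489 = 245.189 °C

T = 245.2 °C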